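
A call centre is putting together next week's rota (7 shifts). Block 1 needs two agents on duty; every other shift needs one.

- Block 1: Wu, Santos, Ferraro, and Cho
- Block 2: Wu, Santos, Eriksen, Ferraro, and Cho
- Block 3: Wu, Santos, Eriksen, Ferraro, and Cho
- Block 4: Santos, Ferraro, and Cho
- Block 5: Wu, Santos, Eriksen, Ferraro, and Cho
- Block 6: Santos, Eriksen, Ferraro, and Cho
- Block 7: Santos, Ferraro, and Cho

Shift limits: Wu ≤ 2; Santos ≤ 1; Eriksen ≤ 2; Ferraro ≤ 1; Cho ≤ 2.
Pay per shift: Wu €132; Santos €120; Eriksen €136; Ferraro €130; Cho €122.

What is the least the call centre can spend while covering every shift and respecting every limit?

Picking the cheapest available agent for each shift independently would cost €962, but that ignores the shift limits.
An optimal schedule: Block 1→Wu+Cho, Block 2→Wu, Block 3→Eriksen, Block 4→Santos, Block 5→Cho, Block 6→Eriksen, Block 7→Ferraro.
Total: 132 + 122 + 132 + 136 + 120 + 122 + 136 + 130 = €1030.

€1030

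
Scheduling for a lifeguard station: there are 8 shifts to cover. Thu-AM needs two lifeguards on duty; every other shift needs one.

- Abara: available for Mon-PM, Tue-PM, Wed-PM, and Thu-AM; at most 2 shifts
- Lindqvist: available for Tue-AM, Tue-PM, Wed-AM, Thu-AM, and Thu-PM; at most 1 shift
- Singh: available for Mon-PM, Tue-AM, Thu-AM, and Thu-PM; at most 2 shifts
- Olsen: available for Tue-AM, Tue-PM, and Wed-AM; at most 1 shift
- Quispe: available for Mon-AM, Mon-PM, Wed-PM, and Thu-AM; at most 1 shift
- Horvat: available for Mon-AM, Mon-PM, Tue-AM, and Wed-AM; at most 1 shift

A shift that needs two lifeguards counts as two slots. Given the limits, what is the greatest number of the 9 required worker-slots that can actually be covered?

Total capacity across all lifeguards is 2+1+2+1+1+1 = 8, and 9 slots are needed, so at most 8 can be filled.
An assignment achieving 8: Mon-AM→Quispe, Mon-PM→Singh, Tue-AM→Horvat, Tue-PM→Abara, Wed-AM→Olsen, Wed-PM→Abara, Thu-AM→Singh, Thu-PM→Lindqvist.
Loads: Abara 2/2, Lindqvist 1/1, Singh 2/2, Olsen 1/1, Quispe 1/1, Horvat 1/1.

8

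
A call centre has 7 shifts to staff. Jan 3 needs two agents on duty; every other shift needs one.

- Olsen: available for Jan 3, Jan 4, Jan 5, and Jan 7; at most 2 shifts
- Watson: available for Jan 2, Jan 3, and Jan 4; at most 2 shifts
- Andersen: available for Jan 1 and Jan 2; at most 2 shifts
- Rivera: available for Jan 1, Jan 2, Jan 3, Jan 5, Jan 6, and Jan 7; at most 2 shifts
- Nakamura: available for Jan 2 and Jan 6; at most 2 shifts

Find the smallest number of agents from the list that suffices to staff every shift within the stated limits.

8 slots to fill and no one can take more than 2, so at least ⌈8/2⌉ = 4 agents are needed.
Olsen, Watson, Andersen, and Rivera alone can cover everything: Jan 1→Andersen, Jan 2→Andersen, Jan 3→Watson+Rivera, Jan 4→Watson, Jan 5→Olsen, Jan 6→Rivera, Jan 7→Olsen.

4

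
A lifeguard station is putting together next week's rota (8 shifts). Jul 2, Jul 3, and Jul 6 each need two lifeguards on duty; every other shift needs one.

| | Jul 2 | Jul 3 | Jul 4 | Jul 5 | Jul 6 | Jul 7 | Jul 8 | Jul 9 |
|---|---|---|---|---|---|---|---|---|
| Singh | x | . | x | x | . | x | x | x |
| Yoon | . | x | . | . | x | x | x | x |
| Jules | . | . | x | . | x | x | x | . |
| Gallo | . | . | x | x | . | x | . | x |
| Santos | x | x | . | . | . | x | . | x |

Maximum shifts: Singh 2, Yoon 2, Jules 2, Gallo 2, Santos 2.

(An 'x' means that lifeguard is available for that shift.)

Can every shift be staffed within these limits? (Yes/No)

No

Total capacity is 2+2+2+2+2 = 10 but 11 worker-slots are needed — infeasible.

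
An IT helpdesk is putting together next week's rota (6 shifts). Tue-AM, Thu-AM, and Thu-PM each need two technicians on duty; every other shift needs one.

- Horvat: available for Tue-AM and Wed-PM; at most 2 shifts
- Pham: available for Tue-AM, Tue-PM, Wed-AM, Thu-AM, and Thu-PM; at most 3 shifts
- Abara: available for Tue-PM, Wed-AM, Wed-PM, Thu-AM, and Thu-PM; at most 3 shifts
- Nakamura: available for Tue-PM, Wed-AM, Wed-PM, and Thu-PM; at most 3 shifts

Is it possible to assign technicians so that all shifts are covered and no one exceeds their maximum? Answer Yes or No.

Tue-AM can only be covered by Horvat and Pham, so that assignment is forced.
Thu-AM can only be covered by Pham and Abara, so that assignment is forced.
One valid schedule: Tue-AM→Horvat+Pham, Tue-PM→Pham, Wed-AM→Abara, Wed-PM→Horvat, Thu-AM→Pham+Abara, Thu-PM→Abara+Nakamura.
Loads: Horvat 2/2, Pham 3/3, Abara 3/3, Nakamura 1/3 — all within limits.

Yes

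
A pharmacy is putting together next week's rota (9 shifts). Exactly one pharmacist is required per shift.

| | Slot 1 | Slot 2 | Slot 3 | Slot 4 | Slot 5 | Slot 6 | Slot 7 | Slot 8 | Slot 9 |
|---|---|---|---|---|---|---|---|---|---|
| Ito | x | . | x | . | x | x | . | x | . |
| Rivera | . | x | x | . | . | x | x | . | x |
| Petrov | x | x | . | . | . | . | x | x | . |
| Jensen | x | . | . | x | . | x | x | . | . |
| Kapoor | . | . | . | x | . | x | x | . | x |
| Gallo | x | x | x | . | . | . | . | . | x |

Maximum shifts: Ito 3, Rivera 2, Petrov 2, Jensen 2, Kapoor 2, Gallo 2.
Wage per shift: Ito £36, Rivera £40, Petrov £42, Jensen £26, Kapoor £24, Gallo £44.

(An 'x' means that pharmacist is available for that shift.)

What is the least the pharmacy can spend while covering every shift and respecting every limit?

Slot 5 can only be covered by Ito, so that assignment is forced.
Picking the cheapest available pharmacist for each shift independently would cost £270, but that ignores the shift limits.
An optimal schedule: Slot 1→Jensen, Slot 2→Rivera, Slot 3→Ito, Slot 4→Kapoor, Slot 5→Ito, Slot 6→Jensen, Slot 7→Rivera, Slot 8→Ito, Slot 9→Kapoor.
Total: 26 + 40 + 36 + 24 + 36 + 26 + 40 + 36 + 24 = £288.

£288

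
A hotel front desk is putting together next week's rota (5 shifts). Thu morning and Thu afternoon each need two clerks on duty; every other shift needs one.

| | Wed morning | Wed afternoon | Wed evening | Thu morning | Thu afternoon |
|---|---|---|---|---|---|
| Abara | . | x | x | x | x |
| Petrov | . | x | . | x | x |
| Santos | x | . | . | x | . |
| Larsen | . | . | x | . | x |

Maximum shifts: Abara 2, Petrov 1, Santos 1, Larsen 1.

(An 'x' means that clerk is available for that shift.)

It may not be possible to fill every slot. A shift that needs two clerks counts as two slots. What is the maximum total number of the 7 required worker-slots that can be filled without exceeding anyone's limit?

Total capacity across all clerks is 2+1+1+1 = 5, and 7 slots are needed, so at most 5 can be filled.
An assignment achieving 5: Wed morning→Santos, Wed afternoon→Abara, Wed evening→Abara, Thu morning→Petrov, Thu afternoon→Larsen.
Loads: Abara 2/2, Petrov 1/1, Santos 1/1, Larsen 1/1.

5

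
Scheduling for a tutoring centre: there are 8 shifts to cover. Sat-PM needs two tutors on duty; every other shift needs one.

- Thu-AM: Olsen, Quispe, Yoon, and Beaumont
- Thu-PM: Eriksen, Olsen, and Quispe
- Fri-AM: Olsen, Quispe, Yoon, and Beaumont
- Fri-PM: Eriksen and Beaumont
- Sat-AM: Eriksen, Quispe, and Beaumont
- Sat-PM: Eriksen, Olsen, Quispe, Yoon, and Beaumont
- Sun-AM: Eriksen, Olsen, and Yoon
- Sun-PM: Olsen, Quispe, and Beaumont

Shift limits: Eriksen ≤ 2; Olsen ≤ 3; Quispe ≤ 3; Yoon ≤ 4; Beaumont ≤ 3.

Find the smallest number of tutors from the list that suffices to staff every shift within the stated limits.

3

9 slots to fill and no one can take more than 4, so at least ⌈9/4⌉ = 3 tutors are needed.
Eriksen, Olsen, and Yoon alone can cover everything: Thu-AM→Yoon, Thu-PM→Olsen, Fri-AM→Yoon, Fri-PM→Eriksen, Sat-AM→Eriksen, Sat-PM→Olsen+Yoon, Sun-AM→Yoon, Sun-PM→Olsen.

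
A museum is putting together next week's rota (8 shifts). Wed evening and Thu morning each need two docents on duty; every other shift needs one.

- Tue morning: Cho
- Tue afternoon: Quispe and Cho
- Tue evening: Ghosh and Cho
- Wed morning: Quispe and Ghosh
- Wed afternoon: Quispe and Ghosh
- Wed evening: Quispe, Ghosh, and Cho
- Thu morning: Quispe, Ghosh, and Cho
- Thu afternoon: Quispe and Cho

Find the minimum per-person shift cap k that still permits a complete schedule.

4

With 3 docents and 10 worker-slots to fill, someone must work at least ⌈10/3⌉ = 4 shifts, so k ≥ 4.
k = 4 works: Tue morning→Cho, Tue afternoon→Quispe, Tue evening→Ghosh, Wed morning→Quispe, Wed afternoon→Quispe, Wed evening→Ghosh+Cho, Thu morning→Ghosh+Cho, Thu afternoon→Quispe.
Loads: Quispe 4, Ghosh 3, Cho 3 — all ≤ 4.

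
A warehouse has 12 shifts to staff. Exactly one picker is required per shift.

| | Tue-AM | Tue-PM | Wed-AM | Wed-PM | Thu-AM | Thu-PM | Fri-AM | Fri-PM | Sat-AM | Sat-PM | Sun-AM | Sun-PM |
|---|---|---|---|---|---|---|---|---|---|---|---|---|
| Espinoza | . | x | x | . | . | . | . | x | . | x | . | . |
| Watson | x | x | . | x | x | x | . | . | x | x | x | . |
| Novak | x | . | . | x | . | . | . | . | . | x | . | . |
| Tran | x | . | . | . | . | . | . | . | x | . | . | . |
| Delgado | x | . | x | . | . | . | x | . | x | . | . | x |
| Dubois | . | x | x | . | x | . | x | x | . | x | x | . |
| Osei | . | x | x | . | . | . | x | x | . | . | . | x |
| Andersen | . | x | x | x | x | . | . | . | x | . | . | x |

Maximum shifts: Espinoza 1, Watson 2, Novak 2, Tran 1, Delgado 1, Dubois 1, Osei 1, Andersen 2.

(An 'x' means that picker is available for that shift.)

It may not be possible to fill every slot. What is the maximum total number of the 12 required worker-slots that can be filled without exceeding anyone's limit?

Total capacity across all pickers is 1+2+2+1+1+1+1+2 = 11, and 12 slots are needed, so at most 11 can be filled.
An assignment achieving 11: Tue-AM→Novak, Tue-PM→Andersen, Wed-AM→Andersen, Wed-PM→Novak, Thu-AM→Dubois, Thu-PM→Watson, Fri-AM→Delgado, Fri-PM→Espinoza, Sat-AM→Tran, Sun-AM→Watson, Sun-PM→Osei.
Loads: Espinoza 1/1, Watson 2/2, Novak 2/2, Tran 1/1, Delgado 1/1, Dubois 1/1, Osei 1/1, Andersen 2/2.

11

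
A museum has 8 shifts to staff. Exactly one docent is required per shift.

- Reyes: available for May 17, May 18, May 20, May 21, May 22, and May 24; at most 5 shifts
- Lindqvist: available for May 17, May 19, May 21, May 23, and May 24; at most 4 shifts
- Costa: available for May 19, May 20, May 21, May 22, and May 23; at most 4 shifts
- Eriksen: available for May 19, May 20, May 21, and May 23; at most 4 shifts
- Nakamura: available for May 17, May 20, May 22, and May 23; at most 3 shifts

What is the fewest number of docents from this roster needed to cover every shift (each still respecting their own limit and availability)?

2

8 slots to fill and no one can take more than 5, so at least ⌈8/5⌉ = 2 docents are needed.
Reyes and Lindqvist alone can cover everything: May 17→Reyes, May 18→Reyes, May 19→Lindqvist, May 20→Reyes, May 21→Reyes, May 22→Reyes, May 23→Lindqvist, May 24→Lindqvist.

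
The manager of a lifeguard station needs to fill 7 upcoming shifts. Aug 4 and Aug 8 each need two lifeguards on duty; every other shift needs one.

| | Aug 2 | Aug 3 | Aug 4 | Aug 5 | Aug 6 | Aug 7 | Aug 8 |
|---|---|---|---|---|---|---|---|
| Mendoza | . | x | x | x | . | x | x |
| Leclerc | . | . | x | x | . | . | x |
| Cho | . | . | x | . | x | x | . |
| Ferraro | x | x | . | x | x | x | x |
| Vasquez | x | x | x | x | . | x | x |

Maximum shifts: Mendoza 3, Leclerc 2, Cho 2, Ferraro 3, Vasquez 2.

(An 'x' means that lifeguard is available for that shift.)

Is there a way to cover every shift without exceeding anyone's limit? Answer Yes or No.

Yes

One valid schedule: Aug 2→Ferraro, Aug 3→Mendoza, Aug 4→Leclerc+Cho, Aug 5→Mendoza, Aug 6→Cho, Aug 7→Mendoza, Aug 8→Leclerc+Ferraro.
Loads: Mendoza 3/3, Leclerc 2/2, Cho 2/2, Ferraro 2/3, Vasquez 0/2 — all within limits.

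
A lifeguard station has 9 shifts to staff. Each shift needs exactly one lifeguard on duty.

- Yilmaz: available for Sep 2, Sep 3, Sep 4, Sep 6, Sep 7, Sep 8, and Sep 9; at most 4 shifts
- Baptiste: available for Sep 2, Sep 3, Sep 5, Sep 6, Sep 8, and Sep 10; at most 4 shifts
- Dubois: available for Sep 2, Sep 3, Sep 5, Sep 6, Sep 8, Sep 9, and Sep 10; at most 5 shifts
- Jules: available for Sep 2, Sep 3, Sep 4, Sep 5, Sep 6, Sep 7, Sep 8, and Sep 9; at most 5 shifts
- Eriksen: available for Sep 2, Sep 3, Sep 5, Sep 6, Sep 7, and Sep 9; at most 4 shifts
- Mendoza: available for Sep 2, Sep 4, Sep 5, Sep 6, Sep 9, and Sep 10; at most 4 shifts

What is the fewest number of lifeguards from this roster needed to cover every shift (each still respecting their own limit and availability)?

2

9 slots to fill and no one can take more than 5, so at least ⌈9/5⌉ = 2 lifeguards are needed.
Yilmaz and Dubois alone can cover everything: Sep 2→Yilmaz, Sep 3→Yilmaz, Sep 4→Yilmaz, Sep 5→Dubois, Sep 6→Dubois, Sep 7→Yilmaz, Sep 8→Dubois, Sep 9→Dubois, Sep 10→Dubois.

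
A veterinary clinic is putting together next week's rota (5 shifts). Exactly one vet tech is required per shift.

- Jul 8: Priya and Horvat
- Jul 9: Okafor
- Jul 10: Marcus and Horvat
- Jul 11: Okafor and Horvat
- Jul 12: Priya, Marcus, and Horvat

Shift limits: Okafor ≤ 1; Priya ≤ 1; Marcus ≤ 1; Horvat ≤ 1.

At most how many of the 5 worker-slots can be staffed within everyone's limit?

Total capacity across all vet techs is 1+1+1+1 = 4, and 5 slots are needed, so at most 4 can be filled.
An assignment achieving 4: Jul 8→Priya, Jul 9→Okafor, Jul 10→Marcus, Jul 11→Horvat.
Loads: Okafor 1/1, Priya 1/1, Marcus 1/1, Horvat 1/1.

4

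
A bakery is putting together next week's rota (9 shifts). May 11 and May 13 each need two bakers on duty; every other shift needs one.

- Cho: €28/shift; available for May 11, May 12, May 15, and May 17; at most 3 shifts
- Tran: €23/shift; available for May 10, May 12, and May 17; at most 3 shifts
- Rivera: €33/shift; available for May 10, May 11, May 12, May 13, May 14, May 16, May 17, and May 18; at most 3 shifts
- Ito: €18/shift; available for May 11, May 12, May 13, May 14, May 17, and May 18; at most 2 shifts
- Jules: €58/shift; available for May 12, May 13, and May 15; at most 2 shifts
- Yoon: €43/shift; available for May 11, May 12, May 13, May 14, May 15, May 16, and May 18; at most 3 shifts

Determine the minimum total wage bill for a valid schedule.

€303

Picking the cheapest available baker for each shift independently would cost €253, but that ignores the shift limits.
An optimal schedule: May 10→Tran, May 11→Cho+Rivera, May 12→Tran, May 13→Rivera+Yoon, May 14→Ito, May 15→Cho, May 16→Rivera, May 17→Tran, May 18→Ito.
Total: 23 + 28 + 33 + 23 + 33 + 43 + 18 + 28 + 33 + 23 + 18 = €303.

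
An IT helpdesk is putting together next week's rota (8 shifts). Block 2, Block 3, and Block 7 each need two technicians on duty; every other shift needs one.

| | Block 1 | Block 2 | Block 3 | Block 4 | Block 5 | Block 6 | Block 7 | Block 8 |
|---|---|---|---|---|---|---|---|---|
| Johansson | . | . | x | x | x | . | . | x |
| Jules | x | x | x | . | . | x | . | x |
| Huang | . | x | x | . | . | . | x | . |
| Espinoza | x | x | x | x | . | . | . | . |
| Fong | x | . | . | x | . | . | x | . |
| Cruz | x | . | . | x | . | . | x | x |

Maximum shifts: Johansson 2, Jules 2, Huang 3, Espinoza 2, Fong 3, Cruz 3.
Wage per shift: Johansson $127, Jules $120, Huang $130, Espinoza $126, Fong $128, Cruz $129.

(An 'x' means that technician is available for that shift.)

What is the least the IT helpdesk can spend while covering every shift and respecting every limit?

Block 5 can only be covered by Johansson, so that assignment is forced.
Block 6 can only be covered by Jules, so that assignment is forced.
Picking the cheapest available technician for each shift independently would cost $1362, but that ignores the shift limits.
An optimal schedule: Block 1→Fong, Block 2→Jules+Espinoza, Block 3→Espinoza+Johansson, Block 4→Fong, Block 5→Johansson, Block 6→Jules, Block 7→Fong+Cruz, Block 8→Cruz.
Total: 128 + 120 + 126 + 126 + 127 + 128 + 127 + 120 + 128 + 129 + 129 = $1388.

$1388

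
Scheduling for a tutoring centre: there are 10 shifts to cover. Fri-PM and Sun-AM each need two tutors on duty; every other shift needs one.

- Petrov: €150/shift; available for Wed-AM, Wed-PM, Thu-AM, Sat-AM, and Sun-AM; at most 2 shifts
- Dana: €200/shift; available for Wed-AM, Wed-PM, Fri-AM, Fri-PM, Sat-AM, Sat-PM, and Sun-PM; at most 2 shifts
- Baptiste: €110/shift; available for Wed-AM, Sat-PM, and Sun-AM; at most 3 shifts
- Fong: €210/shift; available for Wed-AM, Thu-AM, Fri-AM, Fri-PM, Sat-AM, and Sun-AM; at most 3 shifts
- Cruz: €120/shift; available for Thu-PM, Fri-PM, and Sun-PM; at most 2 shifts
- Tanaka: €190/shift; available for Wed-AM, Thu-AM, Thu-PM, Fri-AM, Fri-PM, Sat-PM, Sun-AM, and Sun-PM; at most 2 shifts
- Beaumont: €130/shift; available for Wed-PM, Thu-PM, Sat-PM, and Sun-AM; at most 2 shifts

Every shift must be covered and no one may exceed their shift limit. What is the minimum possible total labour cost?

€1710

Picking the cheapest available tutor for each shift independently would cost €1630, but that ignores the shift limits.
An optimal schedule: Wed-AM→Baptiste, Wed-PM→Beaumont, Thu-AM→Petrov, Thu-PM→Cruz, Fri-AM→Tanaka, Fri-PM→Tanaka+Dana, Sat-AM→Petrov, Sat-PM→Baptiste, Sun-AM→Baptiste+Beaumont, Sun-PM→Cruz.
Total: 110 + 130 + 150 + 120 + 190 + 190 + 200 + 150 + 110 + 110 + 130 + 120 = €1710.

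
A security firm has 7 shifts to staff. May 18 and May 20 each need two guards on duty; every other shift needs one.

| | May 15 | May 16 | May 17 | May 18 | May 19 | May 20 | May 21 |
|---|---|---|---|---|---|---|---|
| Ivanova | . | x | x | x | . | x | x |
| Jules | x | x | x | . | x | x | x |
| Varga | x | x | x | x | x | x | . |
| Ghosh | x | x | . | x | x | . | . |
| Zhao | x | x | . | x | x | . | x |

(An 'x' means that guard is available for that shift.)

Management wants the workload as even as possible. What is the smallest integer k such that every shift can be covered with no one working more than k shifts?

2

With 5 guards and 9 worker-slots to fill, someone must work at least ⌈9/5⌉ = 2 shifts, so k ≥ 2.
k = 2 works: May 15→Varga, May 16→Ghosh, May 17→Ivanova, May 18→Ghosh+Zhao, May 19→Varga, May 20→Ivanova+Jules, May 21→Jules.
Loads: Ivanova 2, Jules 2, Varga 2, Ghosh 2, Zhao 1 — all ≤ 2.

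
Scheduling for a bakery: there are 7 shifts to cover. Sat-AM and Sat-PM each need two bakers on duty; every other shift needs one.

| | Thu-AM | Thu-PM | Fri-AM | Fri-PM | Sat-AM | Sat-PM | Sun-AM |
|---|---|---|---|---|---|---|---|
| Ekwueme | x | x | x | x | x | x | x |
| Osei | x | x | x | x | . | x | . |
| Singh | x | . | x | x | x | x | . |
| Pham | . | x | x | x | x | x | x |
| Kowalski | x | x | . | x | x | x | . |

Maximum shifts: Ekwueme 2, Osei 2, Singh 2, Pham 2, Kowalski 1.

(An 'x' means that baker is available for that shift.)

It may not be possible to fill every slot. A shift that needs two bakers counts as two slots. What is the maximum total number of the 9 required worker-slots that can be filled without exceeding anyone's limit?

Total capacity across all bakers is 2+2+2+2+1 = 9, and 9 slots are needed, so at most 9 can be filled.
An assignment achieving 9: Thu-AM→Ekwueme, Thu-PM→Osei, Fri-AM→Osei, Fri-PM→Singh, Sat-AM→Singh+Pham, Sat-PM→Pham+Kowalski, Sun-AM→Ekwueme.
Loads: Ekwueme 2/2, Osei 2/2, Singh 2/2, Pham 2/2, Kowalski 1/1.

9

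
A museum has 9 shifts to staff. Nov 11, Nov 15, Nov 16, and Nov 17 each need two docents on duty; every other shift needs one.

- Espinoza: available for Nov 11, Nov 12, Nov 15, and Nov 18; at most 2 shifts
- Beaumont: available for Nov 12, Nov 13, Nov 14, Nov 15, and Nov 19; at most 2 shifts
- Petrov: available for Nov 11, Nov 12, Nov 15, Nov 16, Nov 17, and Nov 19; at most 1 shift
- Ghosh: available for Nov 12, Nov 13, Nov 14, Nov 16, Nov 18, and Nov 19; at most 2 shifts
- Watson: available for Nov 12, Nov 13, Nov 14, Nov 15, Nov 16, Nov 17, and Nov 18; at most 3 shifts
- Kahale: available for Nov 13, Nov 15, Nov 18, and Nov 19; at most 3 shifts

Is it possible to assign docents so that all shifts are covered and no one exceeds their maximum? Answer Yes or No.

Total capacity is 13 and 13 slots are needed, so capacity alone doesn't rule it out.
Shifts {Nov 11, Nov 17} need 4 worker-slots in total, but the docents available for any of those shifts (Espinoza, Petrov, and Watson) can supply at most 3 among them. So no valid schedule exists.

No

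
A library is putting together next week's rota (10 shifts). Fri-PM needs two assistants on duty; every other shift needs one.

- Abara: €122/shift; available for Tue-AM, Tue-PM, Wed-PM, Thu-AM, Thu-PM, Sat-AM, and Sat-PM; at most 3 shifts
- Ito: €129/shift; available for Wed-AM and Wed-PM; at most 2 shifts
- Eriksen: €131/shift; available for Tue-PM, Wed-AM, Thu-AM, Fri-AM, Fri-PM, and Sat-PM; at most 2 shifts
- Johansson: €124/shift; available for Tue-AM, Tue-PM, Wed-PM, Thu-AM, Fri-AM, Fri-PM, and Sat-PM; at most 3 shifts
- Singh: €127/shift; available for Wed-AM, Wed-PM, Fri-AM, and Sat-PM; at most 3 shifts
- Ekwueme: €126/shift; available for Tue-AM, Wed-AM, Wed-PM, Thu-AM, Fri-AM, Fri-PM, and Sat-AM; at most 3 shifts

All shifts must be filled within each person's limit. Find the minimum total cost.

€1370

Thu-PM can only be covered by Abara, so that assignment is forced.
Picking the cheapest available assistant for each shift independently would cost €1354, but that ignores the shift limits.
An optimal schedule: Tue-AM→Abara, Tue-PM→Johansson, Wed-AM→Ekwueme, Wed-PM→Singh, Thu-AM→Johansson, Thu-PM→Abara, Fri-AM→Ekwueme, Fri-PM→Johansson+Ekwueme, Sat-AM→Abara, Sat-PM→Singh.
Total: 122 + 124 + 126 + 127 + 124 + 122 + 126 + 124 + 126 + 122 + 127 = €1370.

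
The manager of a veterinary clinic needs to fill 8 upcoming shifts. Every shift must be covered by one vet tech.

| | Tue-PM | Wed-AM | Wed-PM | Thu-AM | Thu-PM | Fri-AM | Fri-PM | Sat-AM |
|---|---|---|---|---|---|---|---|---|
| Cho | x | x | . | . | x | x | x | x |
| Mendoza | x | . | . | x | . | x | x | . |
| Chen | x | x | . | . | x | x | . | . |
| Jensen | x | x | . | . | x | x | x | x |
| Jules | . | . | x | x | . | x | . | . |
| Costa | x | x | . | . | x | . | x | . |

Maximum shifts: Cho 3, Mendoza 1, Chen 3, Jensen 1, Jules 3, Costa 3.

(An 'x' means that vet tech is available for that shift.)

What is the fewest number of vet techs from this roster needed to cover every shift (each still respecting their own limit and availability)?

8 slots to fill and no one can take more than 3, so at least ⌈8/3⌉ = 3 vet techs are needed.
Cho, Chen, and Jules alone can cover everything: Tue-PM→Cho, Wed-AM→Chen, Wed-PM→Jules, Thu-AM→Jules, Thu-PM→Chen, Fri-AM→Chen, Fri-PM→Cho, Sat-AM→Cho.

3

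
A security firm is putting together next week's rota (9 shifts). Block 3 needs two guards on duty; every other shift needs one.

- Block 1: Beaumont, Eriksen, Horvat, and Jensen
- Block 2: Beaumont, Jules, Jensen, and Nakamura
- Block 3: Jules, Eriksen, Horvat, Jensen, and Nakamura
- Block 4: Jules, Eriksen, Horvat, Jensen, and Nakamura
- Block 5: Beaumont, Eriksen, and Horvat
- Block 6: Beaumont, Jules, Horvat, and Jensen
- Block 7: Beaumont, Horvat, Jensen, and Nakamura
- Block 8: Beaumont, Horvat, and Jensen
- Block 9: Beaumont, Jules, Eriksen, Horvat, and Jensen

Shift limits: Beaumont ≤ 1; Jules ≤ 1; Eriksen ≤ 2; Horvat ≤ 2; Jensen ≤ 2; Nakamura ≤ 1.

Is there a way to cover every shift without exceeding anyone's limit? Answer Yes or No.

Total capacity is 1+1+2+2+2+1 = 9 but 10 worker-slots are needed — infeasible.

No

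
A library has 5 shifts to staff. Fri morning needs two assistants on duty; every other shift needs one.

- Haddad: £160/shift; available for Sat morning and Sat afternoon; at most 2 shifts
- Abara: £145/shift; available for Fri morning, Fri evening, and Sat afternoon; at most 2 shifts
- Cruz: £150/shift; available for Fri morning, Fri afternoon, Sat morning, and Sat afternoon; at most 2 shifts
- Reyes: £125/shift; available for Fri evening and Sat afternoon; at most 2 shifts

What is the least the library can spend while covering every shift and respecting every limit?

Fri morning can only be covered by Abara and Cruz, so that assignment is forced.
Fri afternoon can only be covered by Cruz, so that assignment is forced.
Picking the cheapest available assistant for each shift independently would cost £845, but that ignores the shift limits.
An optimal schedule: Fri morning→Abara+Cruz, Fri afternoon→Cruz, Fri evening→Reyes, Sat morning→Haddad, Sat afternoon→Reyes.
Total: 145 + 150 + 150 + 125 + 160 + 125 = £855.

£855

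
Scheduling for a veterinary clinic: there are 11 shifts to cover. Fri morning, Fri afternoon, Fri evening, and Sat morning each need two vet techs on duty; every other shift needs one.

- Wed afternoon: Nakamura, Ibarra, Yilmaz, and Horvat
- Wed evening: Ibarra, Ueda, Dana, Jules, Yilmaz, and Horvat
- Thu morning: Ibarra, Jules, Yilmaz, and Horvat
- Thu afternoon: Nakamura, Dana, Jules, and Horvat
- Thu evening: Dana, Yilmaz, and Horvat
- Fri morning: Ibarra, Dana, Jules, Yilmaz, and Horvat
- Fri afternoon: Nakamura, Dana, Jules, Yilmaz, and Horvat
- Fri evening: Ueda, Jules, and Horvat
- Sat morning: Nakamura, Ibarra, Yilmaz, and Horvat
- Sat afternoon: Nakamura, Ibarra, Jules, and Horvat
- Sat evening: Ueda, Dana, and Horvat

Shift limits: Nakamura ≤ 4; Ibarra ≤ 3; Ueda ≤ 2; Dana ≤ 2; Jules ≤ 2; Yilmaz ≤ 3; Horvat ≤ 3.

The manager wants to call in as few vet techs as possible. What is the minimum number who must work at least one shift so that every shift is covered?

15 slots to fill and no one can take more than 4, so at least ⌈15/4⌉ = 4 vet techs are needed.
Any 4 vet techs together have capacity at most 4+3+3+3 = 13 < 15 slots, so 4 can never suffice.
Nakamura, Ibarra, Ueda, Yilmaz, and Horvat alone can cover everything: Wed afternoon→Nakamura, Wed evening→Horvat, Thu morning→Ibarra, Thu afternoon→Nakamura, Thu evening→Yilmaz, Fri morning→Ibarra+Yilmaz, Fri afternoon→Nakamura+Yilmaz, Fri evening→Ueda+Horvat, Sat morning→Ibarra+Horvat, Sat afternoon→Nakamura, Sat evening→Ueda.

5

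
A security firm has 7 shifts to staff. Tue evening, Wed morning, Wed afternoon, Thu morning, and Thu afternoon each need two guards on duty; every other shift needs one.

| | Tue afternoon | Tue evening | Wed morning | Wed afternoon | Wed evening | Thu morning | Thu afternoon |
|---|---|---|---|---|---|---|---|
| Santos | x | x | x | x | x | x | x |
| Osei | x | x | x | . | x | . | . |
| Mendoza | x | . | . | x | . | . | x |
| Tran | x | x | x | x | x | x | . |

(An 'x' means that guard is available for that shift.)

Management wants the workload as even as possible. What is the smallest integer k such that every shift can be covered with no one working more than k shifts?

3

With 4 guards and 12 worker-slots to fill, someone must work at least ⌈12/4⌉ = 3 shifts, so k ≥ 3.
k = 3 works: Tue afternoon→Mendoza, Tue evening→Santos+Osei, Wed morning→Osei+Tran, Wed afternoon→Mendoza+Tran, Wed evening→Osei, Thu morning→Santos+Tran, Thu afternoon→Santos+Mendoza.
Loads: Santos 3, Osei 3, Mendoza 3, Tran 3 — all ≤ 3.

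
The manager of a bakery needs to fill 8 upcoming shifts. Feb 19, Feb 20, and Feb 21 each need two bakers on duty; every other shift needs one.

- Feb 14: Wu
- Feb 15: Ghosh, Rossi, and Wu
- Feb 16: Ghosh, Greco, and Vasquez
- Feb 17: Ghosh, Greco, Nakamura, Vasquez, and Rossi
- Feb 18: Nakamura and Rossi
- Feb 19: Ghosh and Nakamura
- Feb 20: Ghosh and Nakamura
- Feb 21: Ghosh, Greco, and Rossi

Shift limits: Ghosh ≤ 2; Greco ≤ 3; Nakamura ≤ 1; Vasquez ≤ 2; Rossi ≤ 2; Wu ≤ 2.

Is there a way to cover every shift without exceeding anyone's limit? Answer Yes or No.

No

Total capacity is 12 and 11 slots are needed, so capacity alone doesn't rule it out.
Shifts {Feb 19, Feb 20} need 4 worker-slots in total, but the bakers available for any of those shifts (Ghosh and Nakamura) can supply at most 3 among them. So no valid schedule exists.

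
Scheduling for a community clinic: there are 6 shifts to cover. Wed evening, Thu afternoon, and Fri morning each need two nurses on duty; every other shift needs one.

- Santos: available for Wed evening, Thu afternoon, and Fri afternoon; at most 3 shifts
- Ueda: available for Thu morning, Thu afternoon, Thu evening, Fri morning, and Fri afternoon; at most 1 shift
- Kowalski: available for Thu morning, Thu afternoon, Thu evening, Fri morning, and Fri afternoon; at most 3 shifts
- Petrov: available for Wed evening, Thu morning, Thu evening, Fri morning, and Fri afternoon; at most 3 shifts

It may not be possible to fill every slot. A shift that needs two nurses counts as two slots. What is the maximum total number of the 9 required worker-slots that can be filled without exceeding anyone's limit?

9

Total capacity across all nurses is 3+1+3+3 = 10, and 9 slots are needed, so at most 9 can be filled.
An assignment achieving 9: Wed evening→Santos+Petrov, Thu morning→Ueda, Thu afternoon→Santos+Kowalski, Thu evening→Kowalski, Fri morning→Kowalski+Petrov, Fri afternoon→Santos.
Loads: Santos 3/3, Ueda 1/1, Kowalski 3/3, Petrov 2/3.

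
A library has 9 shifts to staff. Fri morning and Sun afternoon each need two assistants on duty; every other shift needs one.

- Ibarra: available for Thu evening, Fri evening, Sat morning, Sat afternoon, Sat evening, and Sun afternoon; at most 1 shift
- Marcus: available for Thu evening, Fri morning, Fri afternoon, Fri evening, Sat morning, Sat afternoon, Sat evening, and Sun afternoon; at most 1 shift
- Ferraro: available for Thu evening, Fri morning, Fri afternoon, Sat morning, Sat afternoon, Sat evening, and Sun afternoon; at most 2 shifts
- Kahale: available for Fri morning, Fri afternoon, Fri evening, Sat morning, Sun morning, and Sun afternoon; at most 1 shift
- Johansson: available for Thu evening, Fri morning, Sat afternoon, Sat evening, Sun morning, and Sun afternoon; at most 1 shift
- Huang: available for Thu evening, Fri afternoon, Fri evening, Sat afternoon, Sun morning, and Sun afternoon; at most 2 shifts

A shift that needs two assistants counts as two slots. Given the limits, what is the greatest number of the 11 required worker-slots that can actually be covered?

Total capacity across all assistants is 1+1+2+1+1+2 = 8, and 11 slots are needed, so at most 8 can be filled.
An assignment achieving 8: Thu evening→Huang, Fri morning→Marcus+Ferraro, Fri afternoon→Ferraro, Fri evening→Ibarra, Sat afternoon→Huang, Sat evening→Johansson, Sun morning→Kahale.
Loads: Ibarra 1/1, Marcus 1/1, Ferraro 2/2, Kahale 1/1, Johansson 1/1, Huang 2/2.

8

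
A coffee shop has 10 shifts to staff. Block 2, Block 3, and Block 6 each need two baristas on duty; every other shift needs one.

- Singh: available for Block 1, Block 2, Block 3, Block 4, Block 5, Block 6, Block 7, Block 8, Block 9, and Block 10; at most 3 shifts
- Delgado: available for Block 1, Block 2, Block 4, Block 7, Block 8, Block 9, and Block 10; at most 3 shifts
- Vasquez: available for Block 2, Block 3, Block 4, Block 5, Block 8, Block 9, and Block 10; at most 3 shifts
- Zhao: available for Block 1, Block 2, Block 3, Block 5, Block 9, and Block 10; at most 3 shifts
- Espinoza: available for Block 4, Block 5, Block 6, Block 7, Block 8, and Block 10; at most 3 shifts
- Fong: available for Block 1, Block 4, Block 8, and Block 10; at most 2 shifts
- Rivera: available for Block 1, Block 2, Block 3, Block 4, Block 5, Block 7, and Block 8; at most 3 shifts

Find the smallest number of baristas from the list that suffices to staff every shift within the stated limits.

13 slots to fill and no one can take more than 3, so at least ⌈13/3⌉ = 5 baristas are needed.
Singh, Delgado, Vasquez, Zhao, and Espinoza alone can cover everything: Block 1→Singh, Block 2→Vasquez+Zhao, Block 3→Singh+Vasquez, Block 4→Delgado, Block 5→Vasquez, Block 6→Singh+Espinoza, Block 7→Delgado, Block 8→Delgado, Block 9→Zhao, Block 10→Zhao.

5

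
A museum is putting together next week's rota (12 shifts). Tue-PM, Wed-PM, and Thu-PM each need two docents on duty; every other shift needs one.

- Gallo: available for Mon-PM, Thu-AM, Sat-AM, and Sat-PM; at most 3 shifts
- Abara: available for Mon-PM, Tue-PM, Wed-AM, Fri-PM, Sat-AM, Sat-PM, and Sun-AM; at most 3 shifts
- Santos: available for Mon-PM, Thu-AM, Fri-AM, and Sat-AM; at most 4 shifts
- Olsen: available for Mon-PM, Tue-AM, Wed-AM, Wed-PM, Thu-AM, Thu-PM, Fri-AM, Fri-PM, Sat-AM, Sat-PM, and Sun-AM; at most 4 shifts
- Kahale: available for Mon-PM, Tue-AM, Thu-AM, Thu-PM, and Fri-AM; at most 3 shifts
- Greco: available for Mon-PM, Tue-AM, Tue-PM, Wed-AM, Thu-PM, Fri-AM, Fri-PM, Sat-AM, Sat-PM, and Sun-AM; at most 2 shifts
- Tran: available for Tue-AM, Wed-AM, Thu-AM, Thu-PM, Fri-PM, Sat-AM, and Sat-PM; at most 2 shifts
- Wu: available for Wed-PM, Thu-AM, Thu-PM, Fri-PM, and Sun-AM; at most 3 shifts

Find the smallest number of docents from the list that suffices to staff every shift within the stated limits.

5

15 slots to fill and no one can take more than 4, so at least ⌈15/4⌉ = 4 docents are needed.
Any 4 docents together have capacity at most 4+4+3+3 = 14 < 15 slots, so 4 can never suffice.
Gallo, Abara, Olsen, Greco, and Wu alone can cover everything: Mon-PM→Gallo, Tue-AM→Olsen, Tue-PM→Abara+Greco, Wed-AM→Abara, Wed-PM→Olsen+Wu, Thu-AM→Gallo, Thu-PM→Olsen+Greco, Fri-AM→Olsen, Fri-PM→Wu, Sat-AM→Gallo, Sat-PM→Abara, Sun-AM→Wu.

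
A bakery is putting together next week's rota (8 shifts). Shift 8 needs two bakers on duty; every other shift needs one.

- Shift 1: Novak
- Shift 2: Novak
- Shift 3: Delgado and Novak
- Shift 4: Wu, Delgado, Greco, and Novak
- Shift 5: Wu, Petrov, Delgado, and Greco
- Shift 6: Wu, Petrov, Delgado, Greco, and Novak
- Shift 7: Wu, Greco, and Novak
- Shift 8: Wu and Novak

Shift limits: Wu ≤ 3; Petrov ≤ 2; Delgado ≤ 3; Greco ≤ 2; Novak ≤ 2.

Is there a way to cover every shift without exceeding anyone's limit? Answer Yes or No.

No

Total capacity is 12 and 9 slots are needed, so capacity alone doesn't rule it out.
Shifts {Shift 1, Shift 2, Shift 8} need 4 worker-slots in total, but the bakers available for any of those shifts (Wu and Novak) can supply at most 3 among them. So no valid schedule exists.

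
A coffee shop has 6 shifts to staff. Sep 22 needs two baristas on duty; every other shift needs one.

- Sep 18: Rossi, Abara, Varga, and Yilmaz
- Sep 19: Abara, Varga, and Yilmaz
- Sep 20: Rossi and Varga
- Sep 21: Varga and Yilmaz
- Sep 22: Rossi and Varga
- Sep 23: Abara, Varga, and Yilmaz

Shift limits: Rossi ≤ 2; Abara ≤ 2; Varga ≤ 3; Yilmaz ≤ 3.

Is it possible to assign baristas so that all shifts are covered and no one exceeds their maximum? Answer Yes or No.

Yes

Sep 22 can only be covered by Rossi and Varga, so that assignment is forced.
One valid schedule: Sep 18→Varga, Sep 19→Abara, Sep 20→Rossi, Sep 21→Varga, Sep 22→Rossi+Varga, Sep 23→Abara.
Loads: Rossi 2/2, Abara 2/2, Varga 3/3, Yilmaz 0/3 — all within limits.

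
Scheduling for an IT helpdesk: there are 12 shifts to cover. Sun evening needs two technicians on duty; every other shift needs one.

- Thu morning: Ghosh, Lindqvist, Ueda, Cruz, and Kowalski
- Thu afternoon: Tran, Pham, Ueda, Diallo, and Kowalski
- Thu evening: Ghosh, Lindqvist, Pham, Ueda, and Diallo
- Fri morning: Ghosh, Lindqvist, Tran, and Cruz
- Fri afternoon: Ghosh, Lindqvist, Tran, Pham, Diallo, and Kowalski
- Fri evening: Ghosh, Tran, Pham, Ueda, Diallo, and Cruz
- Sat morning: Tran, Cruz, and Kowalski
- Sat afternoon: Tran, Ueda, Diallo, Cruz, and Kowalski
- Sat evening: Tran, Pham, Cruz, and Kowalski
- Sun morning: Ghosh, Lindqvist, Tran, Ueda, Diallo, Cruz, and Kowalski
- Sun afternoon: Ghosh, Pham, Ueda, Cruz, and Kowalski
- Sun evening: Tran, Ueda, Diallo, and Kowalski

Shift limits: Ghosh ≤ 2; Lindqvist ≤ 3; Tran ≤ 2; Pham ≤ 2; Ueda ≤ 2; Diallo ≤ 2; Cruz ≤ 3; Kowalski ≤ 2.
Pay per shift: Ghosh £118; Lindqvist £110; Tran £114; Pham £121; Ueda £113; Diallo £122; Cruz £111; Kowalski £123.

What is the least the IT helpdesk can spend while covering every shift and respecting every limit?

Picking the cheapest available technician for each shift independently would cost £1445, but that ignores the shift limits.
An optimal schedule: Thu morning→Lindqvist, Thu afternoon→Ueda, Thu evening→Lindqvist, Fri morning→Lindqvist, Fri afternoon→Tran, Fri evening→Pham, Sat morning→Cruz, Sat afternoon→Cruz, Sat evening→Cruz, Sun morning→Ghosh, Sun afternoon→Ghosh, Sun evening→Ueda+Tran.
Total: 110 + 113 + 110 + 110 + 114 + 121 + 111 + 111 + 111 + 118 + 118 + 113 + 114 = £1474.

£1474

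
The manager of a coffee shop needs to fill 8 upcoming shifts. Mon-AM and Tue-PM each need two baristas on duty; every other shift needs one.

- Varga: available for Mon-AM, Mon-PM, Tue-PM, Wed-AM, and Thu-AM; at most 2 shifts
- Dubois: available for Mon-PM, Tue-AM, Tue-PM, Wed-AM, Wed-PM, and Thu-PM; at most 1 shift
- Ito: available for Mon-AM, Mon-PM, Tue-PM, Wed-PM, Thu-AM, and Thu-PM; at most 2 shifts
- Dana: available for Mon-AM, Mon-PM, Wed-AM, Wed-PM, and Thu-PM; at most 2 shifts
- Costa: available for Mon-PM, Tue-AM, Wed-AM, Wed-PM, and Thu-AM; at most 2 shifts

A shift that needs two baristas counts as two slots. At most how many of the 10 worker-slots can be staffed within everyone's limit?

Total capacity across all baristas is 2+1+2+2+2 = 9, and 10 slots are needed, so at most 9 can be filled.
An assignment achieving 9: Mon-AM→Varga+Ito, Tue-AM→Dubois, Tue-PM→Varga+Ito, Wed-AM→Dana, Wed-PM→Costa, Thu-AM→Costa, Thu-PM→Dana.
Loads: Varga 2/2, Dubois 1/1, Ito 2/2, Dana 2/2, Costa 2/2.

9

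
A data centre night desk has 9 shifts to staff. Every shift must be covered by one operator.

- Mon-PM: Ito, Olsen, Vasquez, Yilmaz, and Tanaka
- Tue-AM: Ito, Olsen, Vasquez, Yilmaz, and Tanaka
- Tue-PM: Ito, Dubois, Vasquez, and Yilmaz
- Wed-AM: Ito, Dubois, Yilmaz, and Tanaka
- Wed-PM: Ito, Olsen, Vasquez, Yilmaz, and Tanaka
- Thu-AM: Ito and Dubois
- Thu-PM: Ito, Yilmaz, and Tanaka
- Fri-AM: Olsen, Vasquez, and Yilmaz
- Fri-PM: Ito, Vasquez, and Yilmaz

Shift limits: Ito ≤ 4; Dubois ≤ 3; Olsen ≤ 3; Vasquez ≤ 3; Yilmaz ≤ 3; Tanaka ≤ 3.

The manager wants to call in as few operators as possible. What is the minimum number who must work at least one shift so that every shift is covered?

3

9 slots to fill and no one can take more than 4, so at least ⌈9/4⌉ = 3 operators are needed.
Ito, Dubois, and Olsen alone can cover everything: Mon-PM→Ito, Tue-AM→Ito, Tue-PM→Dubois, Wed-AM→Dubois, Wed-PM→Olsen, Thu-AM→Dubois, Thu-PM→Ito, Fri-AM→Olsen, Fri-PM→Ito.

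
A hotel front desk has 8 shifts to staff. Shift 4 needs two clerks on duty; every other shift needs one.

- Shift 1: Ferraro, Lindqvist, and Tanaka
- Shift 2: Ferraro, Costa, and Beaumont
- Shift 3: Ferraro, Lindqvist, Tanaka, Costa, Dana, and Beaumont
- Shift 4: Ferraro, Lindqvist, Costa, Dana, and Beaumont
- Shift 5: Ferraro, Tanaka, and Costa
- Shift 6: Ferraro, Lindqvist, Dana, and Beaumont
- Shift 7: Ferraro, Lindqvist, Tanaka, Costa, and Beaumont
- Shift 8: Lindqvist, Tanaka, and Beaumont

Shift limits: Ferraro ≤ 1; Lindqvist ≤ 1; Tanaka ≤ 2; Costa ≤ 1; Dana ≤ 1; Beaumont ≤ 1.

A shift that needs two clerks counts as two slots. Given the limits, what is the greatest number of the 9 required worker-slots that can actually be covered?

7

Total capacity across all clerks is 1+1+2+1+1+1 = 7, and 9 slots are needed, so at most 7 can be filled.
An assignment achieving 7: Shift 1→Ferraro, Shift 2→Costa, Shift 4→Beaumont, Shift 5→Tanaka, Shift 6→Dana, Shift 7→Tanaka, Shift 8→Lindqvist.
Loads: Ferraro 1/1, Lindqvist 1/1, Tanaka 2/2, Costa 1/1, Dana 1/1, Beaumont 1/1.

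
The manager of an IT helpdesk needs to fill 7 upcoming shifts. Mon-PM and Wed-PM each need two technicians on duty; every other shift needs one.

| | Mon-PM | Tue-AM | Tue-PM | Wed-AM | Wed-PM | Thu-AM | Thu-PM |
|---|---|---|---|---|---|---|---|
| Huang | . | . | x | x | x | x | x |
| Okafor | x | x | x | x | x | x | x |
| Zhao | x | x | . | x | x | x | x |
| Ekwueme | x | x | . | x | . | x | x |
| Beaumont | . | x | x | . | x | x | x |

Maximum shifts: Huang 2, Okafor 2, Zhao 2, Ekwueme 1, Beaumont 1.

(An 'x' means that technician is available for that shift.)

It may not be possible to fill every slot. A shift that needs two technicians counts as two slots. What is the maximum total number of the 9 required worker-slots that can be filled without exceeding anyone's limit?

8

Total capacity across all technicians is 2+2+2+1+1 = 8, and 9 slots are needed, so at most 8 can be filled.
An assignment achieving 8: Mon-PM→Okafor+Zhao, Tue-AM→Okafor, Tue-PM→Huang, Wed-AM→Huang, Wed-PM→Zhao+Beaumont, Thu-AM→Ekwueme.
Loads: Huang 2/2, Okafor 2/2, Zhao 2/2, Ekwueme 1/1, Beaumont 1/1.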